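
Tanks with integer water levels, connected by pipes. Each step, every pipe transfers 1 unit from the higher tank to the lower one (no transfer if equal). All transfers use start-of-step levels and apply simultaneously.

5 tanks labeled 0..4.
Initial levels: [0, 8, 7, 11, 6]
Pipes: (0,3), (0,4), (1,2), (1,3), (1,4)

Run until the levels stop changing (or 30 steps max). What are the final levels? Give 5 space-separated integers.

Answer: 7 8 7 5 5

Derivation:
Step 1: flows [3->0,4->0,1->2,3->1,1->4] -> levels [2 7 8 9 6]
Step 2: flows [3->0,4->0,2->1,3->1,1->4] -> levels [4 8 7 7 6]
Step 3: flows [3->0,4->0,1->2,1->3,1->4] -> levels [6 5 8 7 6]
Step 4: flows [3->0,0=4,2->1,3->1,4->1] -> levels [7 8 7 5 5]
Step 5: flows [0->3,0->4,1->2,1->3,1->4] -> levels [5 5 8 7 7]
Step 6: flows [3->0,4->0,2->1,3->1,4->1] -> levels [7 8 7 5 5]
  -> period-2 cycle: step 6 state = step 4 state; never stabilizes
  -> state at step 30: (30-4) mod 2 = 0, same as step 4 -> [7 8 7 5 5]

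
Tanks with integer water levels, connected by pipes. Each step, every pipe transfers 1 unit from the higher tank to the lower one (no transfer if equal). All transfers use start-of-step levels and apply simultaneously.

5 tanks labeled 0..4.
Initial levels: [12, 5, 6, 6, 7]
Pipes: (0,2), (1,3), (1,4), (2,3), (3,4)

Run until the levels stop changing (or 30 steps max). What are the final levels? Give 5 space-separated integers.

Answer: 8 6 7 9 6

Derivation:
Step 1: flows [0->2,3->1,4->1,2=3,4->3] -> levels [11 7 7 6 5]
Step 2: flows [0->2,1->3,1->4,2->3,3->4] -> levels [10 5 7 7 7]
Step 3: flows [0->2,3->1,4->1,2=3,3=4] -> levels [9 7 8 6 6]
Step 4: flows [0->2,1->3,1->4,2->3,3=4] -> levels [8 5 8 8 7]
Step 5: flows [0=2,3->1,4->1,2=3,3->4] -> levels [8 7 8 6 7]
Step 6: flows [0=2,1->3,1=4,2->3,4->3] -> levels [8 6 7 9 6]
Step 7: flows [0->2,3->1,1=4,3->2,3->4] -> levels [7 7 9 6 7]
Step 8: flows [2->0,1->3,1=4,2->3,4->3] -> levels [8 6 7 9 6]
  -> period-2 cycle: step 8 state = step 6 state; never stabilizes
  -> state at step 30: (30-6) mod 2 = 0, same as step 6 -> [8 6 7 9 6]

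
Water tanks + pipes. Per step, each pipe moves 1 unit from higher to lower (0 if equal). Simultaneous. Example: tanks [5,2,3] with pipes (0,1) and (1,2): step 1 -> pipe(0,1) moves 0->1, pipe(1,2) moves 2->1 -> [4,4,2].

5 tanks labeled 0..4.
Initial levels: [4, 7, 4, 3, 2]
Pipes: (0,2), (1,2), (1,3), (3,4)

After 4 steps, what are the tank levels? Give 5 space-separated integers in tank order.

Step 1: flows [0=2,1->2,1->3,3->4] -> levels [4 5 5 3 3]
Step 2: flows [2->0,1=2,1->3,3=4] -> levels [5 4 4 4 3]
Step 3: flows [0->2,1=2,1=3,3->4] -> levels [4 4 5 3 4]
Step 4: flows [2->0,2->1,1->3,4->3] -> levels [5 4 3 5 3]

Answer: 5 4 3 5 3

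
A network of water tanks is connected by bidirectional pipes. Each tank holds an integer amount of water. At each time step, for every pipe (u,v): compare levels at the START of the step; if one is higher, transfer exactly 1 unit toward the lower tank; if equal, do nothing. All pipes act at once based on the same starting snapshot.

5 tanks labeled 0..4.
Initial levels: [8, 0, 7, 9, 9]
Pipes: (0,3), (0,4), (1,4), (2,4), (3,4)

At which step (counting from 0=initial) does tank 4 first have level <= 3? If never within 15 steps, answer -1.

Answer: -1

Derivation:
Step 1: flows [3->0,4->0,4->1,4->2,3=4] -> levels [10 1 8 8 6]
Step 2: flows [0->3,0->4,4->1,2->4,3->4] -> levels [8 2 7 8 8]
Step 3: flows [0=3,0=4,4->1,4->2,3=4] -> levels [8 3 8 8 6]
Step 4: flows [0=3,0->4,4->1,2->4,3->4] -> levels [7 4 7 7 8]
Step 5: flows [0=3,4->0,4->1,4->2,4->3] -> levels [8 5 8 8 4]
Step 6: flows [0=3,0->4,1->4,2->4,3->4] -> levels [7 4 7 7 8]
  -> period-2 cycle (repeats step 4); tank 4 never drops to <=3
Tank 4 never reaches <=3 within 15 steps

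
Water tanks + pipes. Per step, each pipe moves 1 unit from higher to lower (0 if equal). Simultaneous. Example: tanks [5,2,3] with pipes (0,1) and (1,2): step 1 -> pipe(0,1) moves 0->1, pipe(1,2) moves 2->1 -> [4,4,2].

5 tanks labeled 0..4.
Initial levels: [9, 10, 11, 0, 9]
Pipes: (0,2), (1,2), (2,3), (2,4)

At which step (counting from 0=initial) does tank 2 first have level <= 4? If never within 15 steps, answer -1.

Answer: -1

Derivation:
Step 1: flows [2->0,2->1,2->3,2->4] -> levels [10 11 7 1 10]
Step 2: flows [0->2,1->2,2->3,4->2] -> levels [9 10 9 2 9]
Step 3: flows [0=2,1->2,2->3,2=4] -> levels [9 9 9 3 9]
Step 4: flows [0=2,1=2,2->3,2=4] -> levels [9 9 8 4 9]
Step 5: flows [0->2,1->2,2->3,4->2] -> levels [8 8 10 5 8]
Step 6: flows [2->0,2->1,2->3,2->4] -> levels [9 9 6 6 9]
Step 7: flows [0->2,1->2,2=3,4->2] -> levels [8 8 9 6 8]
Step 8: flows [2->0,2->1,2->3,2->4] -> levels [9 9 5 7 9]
Step 9: flows [0->2,1->2,3->2,4->2] -> levels [8 8 9 6 8]
  -> period-2 cycle (repeats step 7); tank 2 never drops to <=4
Tank 2 never reaches <=4 within 15 steps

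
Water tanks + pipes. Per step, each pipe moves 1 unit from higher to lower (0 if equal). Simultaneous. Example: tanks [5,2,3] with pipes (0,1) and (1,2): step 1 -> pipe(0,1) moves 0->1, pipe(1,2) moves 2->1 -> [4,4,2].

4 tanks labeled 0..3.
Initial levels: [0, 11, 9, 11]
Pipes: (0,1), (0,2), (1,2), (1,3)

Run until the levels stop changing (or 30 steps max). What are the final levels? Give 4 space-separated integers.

Step 1: flows [1->0,2->0,1->2,1=3] -> levels [2 9 9 11]
Step 2: flows [1->0,2->0,1=2,3->1] -> levels [4 9 8 10]
Step 3: flows [1->0,2->0,1->2,3->1] -> levels [6 8 8 9]
Step 4: flows [1->0,2->0,1=2,3->1] -> levels [8 8 7 8]
Step 5: flows [0=1,0->2,1->2,1=3] -> levels [7 7 9 8]
Step 6: flows [0=1,2->0,2->1,3->1] -> levels [8 9 7 7]
Step 7: flows [1->0,0->2,1->2,1->3] -> levels [8 6 9 8]
Step 8: flows [0->1,2->0,2->1,3->1] -> levels [8 9 7 7]
  -> period-2 cycle: step 8 state = step 6 state; never stabilizes
  -> state at step 30: (30-6) mod 2 = 0, same as step 6 -> [8 9 7 7]

Answer: 8 9 7 7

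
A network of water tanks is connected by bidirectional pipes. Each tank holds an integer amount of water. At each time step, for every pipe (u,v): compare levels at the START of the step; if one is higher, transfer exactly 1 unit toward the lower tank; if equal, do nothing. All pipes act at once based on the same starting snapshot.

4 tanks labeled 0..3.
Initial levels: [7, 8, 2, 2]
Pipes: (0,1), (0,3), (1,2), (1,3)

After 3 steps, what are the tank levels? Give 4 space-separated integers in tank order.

Step 1: flows [1->0,0->3,1->2,1->3] -> levels [7 5 3 4]
Step 2: flows [0->1,0->3,1->2,1->3] -> levels [5 4 4 6]
Step 3: flows [0->1,3->0,1=2,3->1] -> levels [5 6 4 4]

Answer: 5 6 4 4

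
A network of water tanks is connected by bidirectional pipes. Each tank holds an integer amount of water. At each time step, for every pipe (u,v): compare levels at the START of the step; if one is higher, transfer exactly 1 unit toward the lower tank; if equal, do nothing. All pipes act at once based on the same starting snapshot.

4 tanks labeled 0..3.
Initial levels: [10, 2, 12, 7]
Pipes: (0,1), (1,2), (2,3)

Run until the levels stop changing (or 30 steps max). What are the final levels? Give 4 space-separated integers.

Answer: 8 7 9 7

Derivation:
Step 1: flows [0->1,2->1,2->3] -> levels [9 4 10 8]
Step 2: flows [0->1,2->1,2->3] -> levels [8 6 8 9]
Step 3: flows [0->1,2->1,3->2] -> levels [7 8 8 8]
Step 4: flows [1->0,1=2,2=3] -> levels [8 7 8 8]
Step 5: flows [0->1,2->1,2=3] -> levels [7 9 7 8]
Step 6: flows [1->0,1->2,3->2] -> levels [8 7 9 7]
Step 7: flows [0->1,2->1,2->3] -> levels [7 9 7 8]
  -> period-2 cycle: step 7 state = step 5 state; never stabilizes
  -> state at step 30: (30-5) mod 2 = 1, same as step 6 -> [8 7 9 7]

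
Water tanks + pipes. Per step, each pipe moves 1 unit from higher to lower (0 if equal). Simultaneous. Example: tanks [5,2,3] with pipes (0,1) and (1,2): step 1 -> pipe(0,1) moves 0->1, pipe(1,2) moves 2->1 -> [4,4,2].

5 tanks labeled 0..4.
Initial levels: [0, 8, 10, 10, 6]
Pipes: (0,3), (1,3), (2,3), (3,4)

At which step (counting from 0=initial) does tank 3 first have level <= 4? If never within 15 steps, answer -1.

Step 1: flows [3->0,3->1,2=3,3->4] -> levels [1 9 10 7 7]
Step 2: flows [3->0,1->3,2->3,3=4] -> levels [2 8 9 8 7]
Step 3: flows [3->0,1=3,2->3,3->4] -> levels [3 8 8 7 8]
Step 4: flows [3->0,1->3,2->3,4->3] -> levels [4 7 7 9 7]
Step 5: flows [3->0,3->1,3->2,3->4] -> levels [5 8 8 5 8]
Step 6: flows [0=3,1->3,2->3,4->3] -> levels [5 7 7 8 7]
Step 7: flows [3->0,3->1,3->2,3->4] -> levels [6 8 8 4 8]
Tank 3 first reaches <=4 at step 7

Answer: 7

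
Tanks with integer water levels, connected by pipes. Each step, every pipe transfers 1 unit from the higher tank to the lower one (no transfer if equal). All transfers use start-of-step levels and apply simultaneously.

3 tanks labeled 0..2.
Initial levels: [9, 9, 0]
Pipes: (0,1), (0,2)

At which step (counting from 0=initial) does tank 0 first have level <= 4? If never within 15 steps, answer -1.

Step 1: flows [0=1,0->2] -> levels [8 9 1]
Step 2: flows [1->0,0->2] -> levels [8 8 2]
Step 3: flows [0=1,0->2] -> levels [7 8 3]
Step 4: flows [1->0,0->2] -> levels [7 7 4]
Step 5: flows [0=1,0->2] -> levels [6 7 5]
Step 6: flows [1->0,0->2] -> levels [6 6 6]
Step 7: flows [0=1,0=2] -> levels [6 6 6]
  -> stable; tank 0 stays at 6 > 4
Tank 0 never reaches <=4 within 15 steps

Answer: -1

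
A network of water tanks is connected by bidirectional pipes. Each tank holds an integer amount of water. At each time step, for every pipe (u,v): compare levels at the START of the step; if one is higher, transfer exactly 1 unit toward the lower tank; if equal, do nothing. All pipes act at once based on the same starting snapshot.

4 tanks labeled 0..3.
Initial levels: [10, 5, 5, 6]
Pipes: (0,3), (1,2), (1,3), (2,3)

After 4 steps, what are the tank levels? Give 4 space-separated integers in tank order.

Answer: 7 6 6 7

Derivation:
Step 1: flows [0->3,1=2,3->1,3->2] -> levels [9 6 6 5]
Step 2: flows [0->3,1=2,1->3,2->3] -> levels [8 5 5 8]
Step 3: flows [0=3,1=2,3->1,3->2] -> levels [8 6 6 6]
Step 4: flows [0->3,1=2,1=3,2=3] -> levels [7 6 6 7]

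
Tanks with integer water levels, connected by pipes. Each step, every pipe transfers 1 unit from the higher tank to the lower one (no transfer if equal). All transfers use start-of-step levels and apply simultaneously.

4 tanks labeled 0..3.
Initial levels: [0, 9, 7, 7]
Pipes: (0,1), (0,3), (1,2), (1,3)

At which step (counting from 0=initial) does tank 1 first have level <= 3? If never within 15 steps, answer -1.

Answer: -1

Derivation:
Step 1: flows [1->0,3->0,1->2,1->3] -> levels [2 6 8 7]
Step 2: flows [1->0,3->0,2->1,3->1] -> levels [4 7 7 5]
Step 3: flows [1->0,3->0,1=2,1->3] -> levels [6 5 7 5]
Step 4: flows [0->1,0->3,2->1,1=3] -> levels [4 7 6 6]
Step 5: flows [1->0,3->0,1->2,1->3] -> levels [6 4 7 6]
Step 6: flows [0->1,0=3,2->1,3->1] -> levels [5 7 6 5]
Step 7: flows [1->0,0=3,1->2,1->3] -> levels [6 4 7 6]
  -> period-2 cycle (repeats step 5); tank 1 never drops to <=3
Tank 1 never reaches <=3 within 15 steps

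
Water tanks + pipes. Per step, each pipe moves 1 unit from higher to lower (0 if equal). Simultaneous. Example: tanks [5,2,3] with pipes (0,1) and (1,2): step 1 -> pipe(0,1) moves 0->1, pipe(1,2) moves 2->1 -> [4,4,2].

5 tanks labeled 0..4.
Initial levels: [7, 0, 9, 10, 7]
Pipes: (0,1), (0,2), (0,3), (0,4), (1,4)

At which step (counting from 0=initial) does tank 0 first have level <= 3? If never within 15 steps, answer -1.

Answer: -1

Derivation:
Step 1: flows [0->1,2->0,3->0,0=4,4->1] -> levels [8 2 8 9 6]
Step 2: flows [0->1,0=2,3->0,0->4,4->1] -> levels [7 4 8 8 6]
Step 3: flows [0->1,2->0,3->0,0->4,4->1] -> levels [7 6 7 7 6]
Step 4: flows [0->1,0=2,0=3,0->4,1=4] -> levels [5 7 7 7 7]
Step 5: flows [1->0,2->0,3->0,4->0,1=4] -> levels [9 6 6 6 6]
Step 6: flows [0->1,0->2,0->3,0->4,1=4] -> levels [5 7 7 7 7]
  -> period-2 cycle (repeats step 4); tank 0 never drops to <=3
Tank 0 never reaches <=3 within 15 steps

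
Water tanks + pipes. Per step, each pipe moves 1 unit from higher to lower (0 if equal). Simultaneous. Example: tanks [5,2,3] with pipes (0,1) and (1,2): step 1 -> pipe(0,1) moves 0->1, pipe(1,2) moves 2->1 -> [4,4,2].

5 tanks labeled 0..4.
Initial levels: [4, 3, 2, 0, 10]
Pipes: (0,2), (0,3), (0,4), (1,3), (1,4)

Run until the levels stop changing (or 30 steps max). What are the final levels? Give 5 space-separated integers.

Answer: 2 3 4 4 6

Derivation:
Step 1: flows [0->2,0->3,4->0,1->3,4->1] -> levels [3 3 3 2 8]
Step 2: flows [0=2,0->3,4->0,1->3,4->1] -> levels [3 3 3 4 6]
Step 3: flows [0=2,3->0,4->0,3->1,4->1] -> levels [5 5 3 2 4]
Step 4: flows [0->2,0->3,0->4,1->3,1->4] -> levels [2 3 4 4 6]
Step 5: flows [2->0,3->0,4->0,3->1,4->1] -> levels [5 5 3 2 4]
  -> period-2 cycle: step 5 state = step 3 state; never stabilizes
  -> state at step 30: (30-3) mod 2 = 1, same as step 4 -> [2 3 4 4 6]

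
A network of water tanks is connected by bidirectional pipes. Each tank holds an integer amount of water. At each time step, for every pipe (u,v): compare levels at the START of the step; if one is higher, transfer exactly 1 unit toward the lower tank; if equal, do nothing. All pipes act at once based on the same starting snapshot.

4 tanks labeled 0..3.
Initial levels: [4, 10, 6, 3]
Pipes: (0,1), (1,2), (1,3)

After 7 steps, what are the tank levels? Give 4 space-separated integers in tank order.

Step 1: flows [1->0,1->2,1->3] -> levels [5 7 7 4]
Step 2: flows [1->0,1=2,1->3] -> levels [6 5 7 5]
Step 3: flows [0->1,2->1,1=3] -> levels [5 7 6 5]
Step 4: flows [1->0,1->2,1->3] -> levels [6 4 7 6]
Step 5: flows [0->1,2->1,3->1] -> levels [5 7 6 5]
  -> period-2 cycle: step 5 state = step 3 state
  -> state at step 7: (7-3) mod 2 = 0, same as step 3 -> [5 7 6 5]

Answer: 5 7 6 5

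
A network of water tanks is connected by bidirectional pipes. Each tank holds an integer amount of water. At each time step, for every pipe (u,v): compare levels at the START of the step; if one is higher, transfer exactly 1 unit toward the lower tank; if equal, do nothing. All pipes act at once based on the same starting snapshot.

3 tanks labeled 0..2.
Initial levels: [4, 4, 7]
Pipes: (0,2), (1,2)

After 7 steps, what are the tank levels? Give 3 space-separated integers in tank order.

Answer: 5 5 5

Derivation:
Step 1: flows [2->0,2->1] -> levels [5 5 5]
Step 2: flows [0=2,1=2] -> levels [5 5 5]
  -> stable; steps 3..7 unchanged -> [5 5 5]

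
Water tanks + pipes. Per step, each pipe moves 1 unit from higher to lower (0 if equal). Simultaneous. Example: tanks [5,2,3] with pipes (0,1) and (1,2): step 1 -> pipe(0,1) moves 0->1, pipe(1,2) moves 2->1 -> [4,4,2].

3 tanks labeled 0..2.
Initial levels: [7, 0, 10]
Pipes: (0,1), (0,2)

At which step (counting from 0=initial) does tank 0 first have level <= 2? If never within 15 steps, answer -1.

Answer: -1

Derivation:
Step 1: flows [0->1,2->0] -> levels [7 1 9]
Step 2: flows [0->1,2->0] -> levels [7 2 8]
Step 3: flows [0->1,2->0] -> levels [7 3 7]
Step 4: flows [0->1,0=2] -> levels [6 4 7]
Step 5: flows [0->1,2->0] -> levels [6 5 6]
Step 6: flows [0->1,0=2] -> levels [5 6 6]
Step 7: flows [1->0,2->0] -> levels [7 5 5]
Step 8: flows [0->1,0->2] -> levels [5 6 6]
  -> period-2 cycle (repeats step 6); tank 0 never drops to <=2
Tank 0 never reaches <=2 within 15 steps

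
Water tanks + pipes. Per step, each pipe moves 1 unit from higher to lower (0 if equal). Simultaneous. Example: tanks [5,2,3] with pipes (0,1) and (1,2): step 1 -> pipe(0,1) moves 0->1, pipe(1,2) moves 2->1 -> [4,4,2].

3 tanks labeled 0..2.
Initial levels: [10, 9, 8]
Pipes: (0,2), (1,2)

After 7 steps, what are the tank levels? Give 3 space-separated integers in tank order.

Answer: 9 8 10

Derivation:
Step 1: flows [0->2,1->2] -> levels [9 8 10]
Step 2: flows [2->0,2->1] -> levels [10 9 8]
  -> period-2 cycle: step 2 state = step 0 state
  -> state at step 7: (7-0) mod 2 = 1, same as step 1 -> [9 8 10]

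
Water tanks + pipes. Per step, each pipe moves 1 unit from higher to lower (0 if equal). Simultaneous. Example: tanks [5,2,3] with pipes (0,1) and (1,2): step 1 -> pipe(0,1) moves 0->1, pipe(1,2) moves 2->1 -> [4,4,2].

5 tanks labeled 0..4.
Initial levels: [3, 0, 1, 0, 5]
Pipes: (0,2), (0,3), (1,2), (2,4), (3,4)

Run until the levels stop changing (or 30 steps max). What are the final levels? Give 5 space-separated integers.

Step 1: flows [0->2,0->3,2->1,4->2,4->3] -> levels [1 1 2 2 3]
Step 2: flows [2->0,3->0,2->1,4->2,4->3] -> levels [3 2 1 2 1]
Step 3: flows [0->2,0->3,1->2,2=4,3->4] -> levels [1 1 3 2 2]
Step 4: flows [2->0,3->0,2->1,2->4,3=4] -> levels [3 2 0 1 3]
Step 5: flows [0->2,0->3,1->2,4->2,4->3] -> levels [1 1 3 3 1]
Step 6: flows [2->0,3->0,2->1,2->4,3->4] -> levels [3 2 0 1 3]
  -> period-2 cycle: step 6 state = step 4 state; never stabilizes
  -> state at step 30: (30-4) mod 2 = 0, same as step 4 -> [3 2 0 1 3]

Answer: 3 2 0 1 3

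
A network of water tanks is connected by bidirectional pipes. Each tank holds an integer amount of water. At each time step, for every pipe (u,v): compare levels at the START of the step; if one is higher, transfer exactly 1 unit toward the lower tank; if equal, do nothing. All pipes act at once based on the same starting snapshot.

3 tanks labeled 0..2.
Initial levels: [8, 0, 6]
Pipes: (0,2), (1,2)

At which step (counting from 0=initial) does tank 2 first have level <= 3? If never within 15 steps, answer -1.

Answer: -1

Derivation:
Step 1: flows [0->2,2->1] -> levels [7 1 6]
Step 2: flows [0->2,2->1] -> levels [6 2 6]
Step 3: flows [0=2,2->1] -> levels [6 3 5]
Step 4: flows [0->2,2->1] -> levels [5 4 5]
Step 5: flows [0=2,2->1] -> levels [5 5 4]
Step 6: flows [0->2,1->2] -> levels [4 4 6]
Step 7: flows [2->0,2->1] -> levels [5 5 4]
  -> period-2 cycle (repeats step 5); tank 2 never drops to <=3
Tank 2 never reaches <=3 within 15 steps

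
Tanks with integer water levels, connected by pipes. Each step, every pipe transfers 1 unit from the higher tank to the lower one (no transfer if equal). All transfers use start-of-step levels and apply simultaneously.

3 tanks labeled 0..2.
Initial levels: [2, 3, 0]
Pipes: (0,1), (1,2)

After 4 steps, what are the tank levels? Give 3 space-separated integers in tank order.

Answer: 1 3 1

Derivation:
Step 1: flows [1->0,1->2] -> levels [3 1 1]
Step 2: flows [0->1,1=2] -> levels [2 2 1]
Step 3: flows [0=1,1->2] -> levels [2 1 2]
Step 4: flows [0->1,2->1] -> levels [1 3 1]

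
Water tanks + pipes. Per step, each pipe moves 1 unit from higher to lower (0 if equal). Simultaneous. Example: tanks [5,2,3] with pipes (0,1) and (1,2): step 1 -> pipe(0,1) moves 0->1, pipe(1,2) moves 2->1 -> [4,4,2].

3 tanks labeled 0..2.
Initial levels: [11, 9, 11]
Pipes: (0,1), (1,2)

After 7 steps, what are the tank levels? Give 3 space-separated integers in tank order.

Step 1: flows [0->1,2->1] -> levels [10 11 10]
Step 2: flows [1->0,1->2] -> levels [11 9 11]
  -> period-2 cycle: step 2 state = step 0 state
  -> state at step 7: (7-0) mod 2 = 1, same as step 1 -> [10 11 10]

Answer: 10 11 10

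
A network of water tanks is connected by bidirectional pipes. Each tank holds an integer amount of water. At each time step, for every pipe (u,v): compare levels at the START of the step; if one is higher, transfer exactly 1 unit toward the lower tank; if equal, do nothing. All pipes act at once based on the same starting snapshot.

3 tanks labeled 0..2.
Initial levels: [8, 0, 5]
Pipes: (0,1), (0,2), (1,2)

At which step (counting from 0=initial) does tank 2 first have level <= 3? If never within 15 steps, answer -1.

Step 1: flows [0->1,0->2,2->1] -> levels [6 2 5]
Step 2: flows [0->1,0->2,2->1] -> levels [4 4 5]
Step 3: flows [0=1,2->0,2->1] -> levels [5 5 3]
Tank 2 first reaches <=3 at step 3

Answer: 3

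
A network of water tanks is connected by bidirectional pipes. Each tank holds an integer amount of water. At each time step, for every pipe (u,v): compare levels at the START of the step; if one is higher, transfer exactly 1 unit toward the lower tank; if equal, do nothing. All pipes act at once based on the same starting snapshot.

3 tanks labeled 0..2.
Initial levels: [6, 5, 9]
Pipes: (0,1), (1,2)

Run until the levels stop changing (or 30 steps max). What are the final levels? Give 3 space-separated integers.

Answer: 6 8 6

Derivation:
Step 1: flows [0->1,2->1] -> levels [5 7 8]
Step 2: flows [1->0,2->1] -> levels [6 7 7]
Step 3: flows [1->0,1=2] -> levels [7 6 7]
Step 4: flows [0->1,2->1] -> levels [6 8 6]
Step 5: flows [1->0,1->2] -> levels [7 6 7]
  -> period-2 cycle: step 5 state = step 3 state; never stabilizes
  -> state at step 30: (30-3) mod 2 = 1, same as step 4 -> [6 8 6]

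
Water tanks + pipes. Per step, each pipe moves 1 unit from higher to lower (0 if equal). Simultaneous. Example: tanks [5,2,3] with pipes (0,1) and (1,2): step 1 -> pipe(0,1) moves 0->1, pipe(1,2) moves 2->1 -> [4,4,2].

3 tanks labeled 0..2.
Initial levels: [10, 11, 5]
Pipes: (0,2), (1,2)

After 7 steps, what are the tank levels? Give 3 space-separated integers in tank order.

Answer: 9 9 8

Derivation:
Step 1: flows [0->2,1->2] -> levels [9 10 7]
Step 2: flows [0->2,1->2] -> levels [8 9 9]
Step 3: flows [2->0,1=2] -> levels [9 9 8]
Step 4: flows [0->2,1->2] -> levels [8 8 10]
Step 5: flows [2->0,2->1] -> levels [9 9 8]
  -> period-2 cycle: step 5 state = step 3 state
  -> state at step 7: (7-3) mod 2 = 0, same as step 3 -> [9 9 8]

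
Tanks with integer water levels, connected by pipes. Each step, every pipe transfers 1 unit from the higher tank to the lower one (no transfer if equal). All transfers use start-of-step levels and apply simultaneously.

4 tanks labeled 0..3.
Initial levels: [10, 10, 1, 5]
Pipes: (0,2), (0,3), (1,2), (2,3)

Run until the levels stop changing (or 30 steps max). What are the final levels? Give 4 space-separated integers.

Step 1: flows [0->2,0->3,1->2,3->2] -> levels [8 9 4 5]
Step 2: flows [0->2,0->3,1->2,3->2] -> levels [6 8 7 5]
Step 3: flows [2->0,0->3,1->2,2->3] -> levels [6 7 6 7]
Step 4: flows [0=2,3->0,1->2,3->2] -> levels [7 6 8 5]
Step 5: flows [2->0,0->3,2->1,2->3] -> levels [7 7 5 7]
Step 6: flows [0->2,0=3,1->2,3->2] -> levels [6 6 8 6]
Step 7: flows [2->0,0=3,2->1,2->3] -> levels [7 7 5 7]
  -> period-2 cycle: step 7 state = step 5 state; never stabilizes
  -> state at step 30: (30-5) mod 2 = 1, same as step 6 -> [6 6 8 6]

Answer: 6 6 8 6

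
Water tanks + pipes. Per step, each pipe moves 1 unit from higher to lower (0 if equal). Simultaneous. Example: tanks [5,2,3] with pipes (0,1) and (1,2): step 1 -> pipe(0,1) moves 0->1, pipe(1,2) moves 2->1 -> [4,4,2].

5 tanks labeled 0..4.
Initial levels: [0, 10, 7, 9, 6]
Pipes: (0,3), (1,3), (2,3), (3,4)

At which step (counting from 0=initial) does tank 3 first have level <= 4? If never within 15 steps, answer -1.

Answer: 7

Derivation:
Step 1: flows [3->0,1->3,3->2,3->4] -> levels [1 9 8 7 7]
Step 2: flows [3->0,1->3,2->3,3=4] -> levels [2 8 7 8 7]
Step 3: flows [3->0,1=3,3->2,3->4] -> levels [3 8 8 5 8]
Step 4: flows [3->0,1->3,2->3,4->3] -> levels [4 7 7 7 7]
Step 5: flows [3->0,1=3,2=3,3=4] -> levels [5 7 7 6 7]
Step 6: flows [3->0,1->3,2->3,4->3] -> levels [6 6 6 8 6]
Step 7: flows [3->0,3->1,3->2,3->4] -> levels [7 7 7 4 7]
Tank 3 first reaches <=4 at step 7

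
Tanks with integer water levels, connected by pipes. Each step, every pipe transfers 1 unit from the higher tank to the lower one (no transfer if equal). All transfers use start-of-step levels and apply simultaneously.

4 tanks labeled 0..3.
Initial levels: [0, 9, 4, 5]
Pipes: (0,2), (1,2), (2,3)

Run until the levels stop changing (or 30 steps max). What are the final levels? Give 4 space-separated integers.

Answer: 5 5 3 5

Derivation:
Step 1: flows [2->0,1->2,3->2] -> levels [1 8 5 4]
Step 2: flows [2->0,1->2,2->3] -> levels [2 7 4 5]
Step 3: flows [2->0,1->2,3->2] -> levels [3 6 5 4]
Step 4: flows [2->0,1->2,2->3] -> levels [4 5 4 5]
Step 5: flows [0=2,1->2,3->2] -> levels [4 4 6 4]
Step 6: flows [2->0,2->1,2->3] -> levels [5 5 3 5]
Step 7: flows [0->2,1->2,3->2] -> levels [4 4 6 4]
  -> period-2 cycle: step 7 state = step 5 state; never stabilizes
  -> state at step 30: (30-5) mod 2 = 1, same as step 6 -> [5 5 3 5]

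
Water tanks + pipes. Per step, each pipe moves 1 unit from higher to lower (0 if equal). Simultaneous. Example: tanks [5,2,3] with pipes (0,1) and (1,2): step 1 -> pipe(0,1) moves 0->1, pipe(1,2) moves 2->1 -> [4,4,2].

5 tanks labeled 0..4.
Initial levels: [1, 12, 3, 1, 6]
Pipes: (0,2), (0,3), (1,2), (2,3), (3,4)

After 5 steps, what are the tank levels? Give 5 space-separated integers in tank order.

Answer: 4 7 4 5 3

Derivation:
Step 1: flows [2->0,0=3,1->2,2->3,4->3] -> levels [2 11 2 3 5]
Step 2: flows [0=2,3->0,1->2,3->2,4->3] -> levels [3 10 4 2 4]
Step 3: flows [2->0,0->3,1->2,2->3,4->3] -> levels [3 9 3 5 3]
Step 4: flows [0=2,3->0,1->2,3->2,3->4] -> levels [4 8 5 2 4]
Step 5: flows [2->0,0->3,1->2,2->3,4->3] -> levels [4 7 4 5 3]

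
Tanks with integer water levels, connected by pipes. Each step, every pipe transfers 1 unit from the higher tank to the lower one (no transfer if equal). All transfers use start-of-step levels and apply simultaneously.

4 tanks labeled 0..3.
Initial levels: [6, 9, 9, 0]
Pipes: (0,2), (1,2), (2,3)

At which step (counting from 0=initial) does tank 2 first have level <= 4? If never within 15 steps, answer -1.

Step 1: flows [2->0,1=2,2->3] -> levels [7 9 7 1]
Step 2: flows [0=2,1->2,2->3] -> levels [7 8 7 2]
Step 3: flows [0=2,1->2,2->3] -> levels [7 7 7 3]
Step 4: flows [0=2,1=2,2->3] -> levels [7 7 6 4]
Step 5: flows [0->2,1->2,2->3] -> levels [6 6 7 5]
Step 6: flows [2->0,2->1,2->3] -> levels [7 7 4 6]
Tank 2 first reaches <=4 at step 6

Answer: 6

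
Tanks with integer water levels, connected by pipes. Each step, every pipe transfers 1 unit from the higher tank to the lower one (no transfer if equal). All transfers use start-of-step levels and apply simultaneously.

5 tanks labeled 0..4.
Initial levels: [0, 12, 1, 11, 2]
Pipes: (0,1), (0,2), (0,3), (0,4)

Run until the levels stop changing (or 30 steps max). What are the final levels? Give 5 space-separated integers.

Answer: 2 6 6 6 6

Derivation:
Step 1: flows [1->0,2->0,3->0,4->0] -> levels [4 11 0 10 1]
Step 2: flows [1->0,0->2,3->0,0->4] -> levels [4 10 1 9 2]
Step 3: flows [1->0,0->2,3->0,0->4] -> levels [4 9 2 8 3]
Step 4: flows [1->0,0->2,3->0,0->4] -> levels [4 8 3 7 4]
Step 5: flows [1->0,0->2,3->0,0=4] -> levels [5 7 4 6 4]
Step 6: flows [1->0,0->2,3->0,0->4] -> levels [5 6 5 5 5]
Step 7: flows [1->0,0=2,0=3,0=4] -> levels [6 5 5 5 5]
Step 8: flows [0->1,0->2,0->3,0->4] -> levels [2 6 6 6 6]
Step 9: flows [1->0,2->0,3->0,4->0] -> levels [6 5 5 5 5]
  -> period-2 cycle: step 9 state = step 7 state; never stabilizes
  -> state at step 30: (30-7) mod 2 = 1, same as step 8 -> [2 6 6 6 6]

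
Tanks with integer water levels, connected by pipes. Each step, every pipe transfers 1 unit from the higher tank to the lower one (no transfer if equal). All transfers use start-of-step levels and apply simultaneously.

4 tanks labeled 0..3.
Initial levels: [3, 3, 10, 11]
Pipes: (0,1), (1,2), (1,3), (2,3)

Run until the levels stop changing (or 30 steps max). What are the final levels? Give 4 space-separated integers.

Step 1: flows [0=1,2->1,3->1,3->2] -> levels [3 5 10 9]
Step 2: flows [1->0,2->1,3->1,2->3] -> levels [4 6 8 9]
Step 3: flows [1->0,2->1,3->1,3->2] -> levels [5 7 8 7]
Step 4: flows [1->0,2->1,1=3,2->3] -> levels [6 7 6 8]
Step 5: flows [1->0,1->2,3->1,3->2] -> levels [7 6 8 6]
Step 6: flows [0->1,2->1,1=3,2->3] -> levels [6 8 6 7]
Step 7: flows [1->0,1->2,1->3,3->2] -> levels [7 5 8 7]
Step 8: flows [0->1,2->1,3->1,2->3] -> levels [6 8 6 7]
  -> period-2 cycle: step 8 state = step 6 state; never stabilizes
  -> state at step 30: (30-6) mod 2 = 0, same as step 6 -> [6 8 6 7]

Answer: 6 8 6 7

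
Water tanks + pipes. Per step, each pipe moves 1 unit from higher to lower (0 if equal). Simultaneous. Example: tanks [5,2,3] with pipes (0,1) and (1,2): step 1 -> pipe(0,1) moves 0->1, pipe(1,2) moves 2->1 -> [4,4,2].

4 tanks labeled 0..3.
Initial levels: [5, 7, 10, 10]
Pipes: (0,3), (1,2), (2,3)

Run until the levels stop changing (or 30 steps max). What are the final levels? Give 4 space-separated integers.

Step 1: flows [3->0,2->1,2=3] -> levels [6 8 9 9]
Step 2: flows [3->0,2->1,2=3] -> levels [7 9 8 8]
Step 3: flows [3->0,1->2,2=3] -> levels [8 8 9 7]
Step 4: flows [0->3,2->1,2->3] -> levels [7 9 7 9]
Step 5: flows [3->0,1->2,3->2] -> levels [8 8 9 7]
  -> period-2 cycle: step 5 state = step 3 state; never stabilizes
  -> state at step 30: (30-3) mod 2 = 1, same as step 4 -> [7 9 7 9]

Answer: 7 9 7 9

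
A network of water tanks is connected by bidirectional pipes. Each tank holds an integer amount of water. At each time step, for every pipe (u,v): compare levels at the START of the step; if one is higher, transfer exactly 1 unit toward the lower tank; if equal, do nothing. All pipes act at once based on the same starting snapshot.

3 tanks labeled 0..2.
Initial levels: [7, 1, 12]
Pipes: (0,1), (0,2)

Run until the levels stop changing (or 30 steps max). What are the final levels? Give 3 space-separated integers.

Answer: 6 7 7

Derivation:
Step 1: flows [0->1,2->0] -> levels [7 2 11]
Step 2: flows [0->1,2->0] -> levels [7 3 10]
Step 3: flows [0->1,2->0] -> levels [7 4 9]
Step 4: flows [0->1,2->0] -> levels [7 5 8]
Step 5: flows [0->1,2->0] -> levels [7 6 7]
Step 6: flows [0->1,0=2] -> levels [6 7 7]
Step 7: flows [1->0,2->0] -> levels [8 6 6]
Step 8: flows [0->1,0->2] -> levels [6 7 7]
  -> period-2 cycle: step 8 state = step 6 state; never stabilizes
  -> state at step 30: (30-6) mod 2 = 0, same as step 6 -> [6 7 7]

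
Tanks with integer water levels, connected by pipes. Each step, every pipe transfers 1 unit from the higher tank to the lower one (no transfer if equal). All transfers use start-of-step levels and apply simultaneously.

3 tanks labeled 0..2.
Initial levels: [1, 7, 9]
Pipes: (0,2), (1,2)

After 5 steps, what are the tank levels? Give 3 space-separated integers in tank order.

Step 1: flows [2->0,2->1] -> levels [2 8 7]
Step 2: flows [2->0,1->2] -> levels [3 7 7]
Step 3: flows [2->0,1=2] -> levels [4 7 6]
Step 4: flows [2->0,1->2] -> levels [5 6 6]
Step 5: flows [2->0,1=2] -> levels [6 6 5]

Answer: 6 6 5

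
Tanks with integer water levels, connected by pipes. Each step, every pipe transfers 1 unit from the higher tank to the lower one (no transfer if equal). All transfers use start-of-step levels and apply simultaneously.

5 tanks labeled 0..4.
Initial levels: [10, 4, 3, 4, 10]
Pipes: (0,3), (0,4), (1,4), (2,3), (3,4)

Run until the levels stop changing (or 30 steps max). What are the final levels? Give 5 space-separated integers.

Answer: 6 6 7 4 8

Derivation:
Step 1: flows [0->3,0=4,4->1,3->2,4->3] -> levels [9 5 4 5 8]
Step 2: flows [0->3,0->4,4->1,3->2,4->3] -> levels [7 6 5 6 7]
Step 3: flows [0->3,0=4,4->1,3->2,4->3] -> levels [6 7 6 7 5]
Step 4: flows [3->0,0->4,1->4,3->2,3->4] -> levels [6 6 7 4 8]
Step 5: flows [0->3,4->0,4->1,2->3,4->3] -> levels [6 7 6 7 5]
  -> period-2 cycle: step 5 state = step 3 state; never stabilizes
  -> state at step 30: (30-3) mod 2 = 1, same as step 4 -> [6 6 7 4 8]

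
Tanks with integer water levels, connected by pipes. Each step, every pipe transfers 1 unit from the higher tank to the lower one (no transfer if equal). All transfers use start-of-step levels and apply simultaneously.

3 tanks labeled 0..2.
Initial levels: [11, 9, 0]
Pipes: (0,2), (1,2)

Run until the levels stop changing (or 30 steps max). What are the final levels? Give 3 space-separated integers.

Step 1: flows [0->2,1->2] -> levels [10 8 2]
Step 2: flows [0->2,1->2] -> levels [9 7 4]
Step 3: flows [0->2,1->2] -> levels [8 6 6]
Step 4: flows [0->2,1=2] -> levels [7 6 7]
Step 5: flows [0=2,2->1] -> levels [7 7 6]
Step 6: flows [0->2,1->2] -> levels [6 6 8]
Step 7: flows [2->0,2->1] -> levels [7 7 6]
  -> period-2 cycle: step 7 state = step 5 state; never stabilizes
  -> state at step 30: (30-5) mod 2 = 1, same as step 6 -> [6 6 8]

Answer: 6 6 8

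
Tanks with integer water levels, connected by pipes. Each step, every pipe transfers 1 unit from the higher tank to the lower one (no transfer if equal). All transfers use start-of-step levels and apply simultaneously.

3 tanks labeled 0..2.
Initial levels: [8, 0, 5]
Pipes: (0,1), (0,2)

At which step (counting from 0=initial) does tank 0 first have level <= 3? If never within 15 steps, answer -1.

Answer: 6

Derivation:
Step 1: flows [0->1,0->2] -> levels [6 1 6]
Step 2: flows [0->1,0=2] -> levels [5 2 6]
Step 3: flows [0->1,2->0] -> levels [5 3 5]
Step 4: flows [0->1,0=2] -> levels [4 4 5]
Step 5: flows [0=1,2->0] -> levels [5 4 4]
Step 6: flows [0->1,0->2] -> levels [3 5 5]
Tank 0 first reaches <=3 at step 6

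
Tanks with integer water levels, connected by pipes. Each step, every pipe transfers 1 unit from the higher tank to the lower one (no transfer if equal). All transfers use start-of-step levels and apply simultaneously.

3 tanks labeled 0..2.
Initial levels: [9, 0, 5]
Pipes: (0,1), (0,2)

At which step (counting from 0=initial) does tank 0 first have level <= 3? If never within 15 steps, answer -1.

Answer: -1

Derivation:
Step 1: flows [0->1,0->2] -> levels [7 1 6]
Step 2: flows [0->1,0->2] -> levels [5 2 7]
Step 3: flows [0->1,2->0] -> levels [5 3 6]
Step 4: flows [0->1,2->0] -> levels [5 4 5]
Step 5: flows [0->1,0=2] -> levels [4 5 5]
Step 6: flows [1->0,2->0] -> levels [6 4 4]
Step 7: flows [0->1,0->2] -> levels [4 5 5]
  -> period-2 cycle (repeats step 5); tank 0 never drops to <=3
Tank 0 never reaches <=3 within 15 steps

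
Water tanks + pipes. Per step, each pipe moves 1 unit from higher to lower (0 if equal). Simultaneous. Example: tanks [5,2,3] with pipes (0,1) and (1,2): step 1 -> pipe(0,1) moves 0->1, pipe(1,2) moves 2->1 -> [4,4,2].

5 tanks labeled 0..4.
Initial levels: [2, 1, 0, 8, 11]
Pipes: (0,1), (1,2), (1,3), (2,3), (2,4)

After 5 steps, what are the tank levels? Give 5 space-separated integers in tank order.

Answer: 3 5 5 3 6

Derivation:
Step 1: flows [0->1,1->2,3->1,3->2,4->2] -> levels [1 2 3 6 10]
Step 2: flows [1->0,2->1,3->1,3->2,4->2] -> levels [2 3 4 4 9]
Step 3: flows [1->0,2->1,3->1,2=3,4->2] -> levels [3 4 4 3 8]
Step 4: flows [1->0,1=2,1->3,2->3,4->2] -> levels [4 2 4 5 7]
Step 5: flows [0->1,2->1,3->1,3->2,4->2] -> levels [3 5 5 3 6]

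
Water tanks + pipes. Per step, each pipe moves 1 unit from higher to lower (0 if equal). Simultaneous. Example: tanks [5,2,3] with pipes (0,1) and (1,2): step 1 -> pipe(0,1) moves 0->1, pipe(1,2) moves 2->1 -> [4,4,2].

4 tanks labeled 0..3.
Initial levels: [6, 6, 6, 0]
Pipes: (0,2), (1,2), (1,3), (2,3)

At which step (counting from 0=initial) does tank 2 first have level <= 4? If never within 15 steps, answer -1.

Answer: 3

Derivation:
Step 1: flows [0=2,1=2,1->3,2->3] -> levels [6 5 5 2]
Step 2: flows [0->2,1=2,1->3,2->3] -> levels [5 4 5 4]
Step 3: flows [0=2,2->1,1=3,2->3] -> levels [5 5 3 5]
Tank 2 first reaches <=4 at step 3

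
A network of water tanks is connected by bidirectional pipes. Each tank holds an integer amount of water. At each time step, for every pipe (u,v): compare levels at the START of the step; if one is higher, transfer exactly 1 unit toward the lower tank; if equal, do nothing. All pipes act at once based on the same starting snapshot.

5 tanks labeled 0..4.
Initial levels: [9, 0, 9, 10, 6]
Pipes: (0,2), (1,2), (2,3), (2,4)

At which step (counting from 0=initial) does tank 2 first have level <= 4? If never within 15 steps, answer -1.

Step 1: flows [0=2,2->1,3->2,2->4] -> levels [9 1 8 9 7]
Step 2: flows [0->2,2->1,3->2,2->4] -> levels [8 2 8 8 8]
Step 3: flows [0=2,2->1,2=3,2=4] -> levels [8 3 7 8 8]
Step 4: flows [0->2,2->1,3->2,4->2] -> levels [7 4 9 7 7]
Step 5: flows [2->0,2->1,2->3,2->4] -> levels [8 5 5 8 8]
Step 6: flows [0->2,1=2,3->2,4->2] -> levels [7 5 8 7 7]
Step 7: flows [2->0,2->1,2->3,2->4] -> levels [8 6 4 8 8]
Tank 2 first reaches <=4 at step 7

Answer: 7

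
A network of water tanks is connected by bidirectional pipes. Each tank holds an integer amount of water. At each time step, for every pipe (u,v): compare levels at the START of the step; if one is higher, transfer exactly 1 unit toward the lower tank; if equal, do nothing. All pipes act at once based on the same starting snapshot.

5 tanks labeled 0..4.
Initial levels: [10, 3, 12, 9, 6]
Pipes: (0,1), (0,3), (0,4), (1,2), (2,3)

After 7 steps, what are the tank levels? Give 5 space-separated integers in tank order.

Answer: 7 9 7 9 8

Derivation:
Step 1: flows [0->1,0->3,0->4,2->1,2->3] -> levels [7 5 10 11 7]
Step 2: flows [0->1,3->0,0=4,2->1,3->2] -> levels [7 7 10 9 7]
Step 3: flows [0=1,3->0,0=4,2->1,2->3] -> levels [8 8 8 9 7]
Step 4: flows [0=1,3->0,0->4,1=2,3->2] -> levels [8 8 9 7 8]
Step 5: flows [0=1,0->3,0=4,2->1,2->3] -> levels [7 9 7 9 8]
Step 6: flows [1->0,3->0,4->0,1->2,3->2] -> levels [10 7 9 7 7]
Step 7: flows [0->1,0->3,0->4,2->1,2->3] -> levels [7 9 7 9 8]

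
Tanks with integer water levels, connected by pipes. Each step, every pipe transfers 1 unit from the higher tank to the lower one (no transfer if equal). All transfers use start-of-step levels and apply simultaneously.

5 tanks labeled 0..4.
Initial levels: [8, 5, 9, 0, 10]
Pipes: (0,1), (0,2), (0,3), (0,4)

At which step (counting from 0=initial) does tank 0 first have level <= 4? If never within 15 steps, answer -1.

Answer: 4

Derivation:
Step 1: flows [0->1,2->0,0->3,4->0] -> levels [8 6 8 1 9]
Step 2: flows [0->1,0=2,0->3,4->0] -> levels [7 7 8 2 8]
Step 3: flows [0=1,2->0,0->3,4->0] -> levels [8 7 7 3 7]
Step 4: flows [0->1,0->2,0->3,0->4] -> levels [4 8 8 4 8]
Tank 0 first reaches <=4 at step 4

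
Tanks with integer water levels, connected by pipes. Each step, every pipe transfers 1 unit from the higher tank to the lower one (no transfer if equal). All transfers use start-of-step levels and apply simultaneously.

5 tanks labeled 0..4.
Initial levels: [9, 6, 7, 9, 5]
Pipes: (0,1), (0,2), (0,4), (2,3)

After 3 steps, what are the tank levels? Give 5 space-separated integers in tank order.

Answer: 5 7 9 8 7

Derivation:
Step 1: flows [0->1,0->2,0->4,3->2] -> levels [6 7 9 8 6]
Step 2: flows [1->0,2->0,0=4,2->3] -> levels [8 6 7 9 6]
Step 3: flows [0->1,0->2,0->4,3->2] -> levels [5 7 9 8 7]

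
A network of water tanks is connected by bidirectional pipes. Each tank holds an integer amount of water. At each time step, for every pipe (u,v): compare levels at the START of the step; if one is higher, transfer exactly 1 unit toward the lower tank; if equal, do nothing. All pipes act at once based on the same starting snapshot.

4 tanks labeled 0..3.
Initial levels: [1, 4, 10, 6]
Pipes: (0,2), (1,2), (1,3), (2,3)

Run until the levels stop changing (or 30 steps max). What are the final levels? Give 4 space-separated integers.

Answer: 5 5 6 5

Derivation:
Step 1: flows [2->0,2->1,3->1,2->3] -> levels [2 6 7 6]
Step 2: flows [2->0,2->1,1=3,2->3] -> levels [3 7 4 7]
Step 3: flows [2->0,1->2,1=3,3->2] -> levels [4 6 5 6]
Step 4: flows [2->0,1->2,1=3,3->2] -> levels [5 5 6 5]
Step 5: flows [2->0,2->1,1=3,2->3] -> levels [6 6 3 6]
Step 6: flows [0->2,1->2,1=3,3->2] -> levels [5 5 6 5]
  -> period-2 cycle: step 6 state = step 4 state; never stabilizes
  -> state at step 30: (30-4) mod 2 = 0, same as step 4 -> [5 5 6 5]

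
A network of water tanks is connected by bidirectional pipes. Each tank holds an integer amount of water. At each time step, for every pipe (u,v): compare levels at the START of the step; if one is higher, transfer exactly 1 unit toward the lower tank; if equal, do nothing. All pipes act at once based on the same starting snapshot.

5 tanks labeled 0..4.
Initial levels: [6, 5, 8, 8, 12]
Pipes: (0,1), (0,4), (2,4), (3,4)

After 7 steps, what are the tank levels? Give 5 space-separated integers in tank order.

Step 1: flows [0->1,4->0,4->2,4->3] -> levels [6 6 9 9 9]
Step 2: flows [0=1,4->0,2=4,3=4] -> levels [7 6 9 9 8]
Step 3: flows [0->1,4->0,2->4,3->4] -> levels [7 7 8 8 9]
Step 4: flows [0=1,4->0,4->2,4->3] -> levels [8 7 9 9 6]
Step 5: flows [0->1,0->4,2->4,3->4] -> levels [6 8 8 8 9]
Step 6: flows [1->0,4->0,4->2,4->3] -> levels [8 7 9 9 6]
  -> period-2 cycle: step 6 state = step 4 state
  -> state at step 7: (7-4) mod 2 = 1, same as step 5 -> [6 8 8 8 9]

Answer: 6 8 8 8 9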